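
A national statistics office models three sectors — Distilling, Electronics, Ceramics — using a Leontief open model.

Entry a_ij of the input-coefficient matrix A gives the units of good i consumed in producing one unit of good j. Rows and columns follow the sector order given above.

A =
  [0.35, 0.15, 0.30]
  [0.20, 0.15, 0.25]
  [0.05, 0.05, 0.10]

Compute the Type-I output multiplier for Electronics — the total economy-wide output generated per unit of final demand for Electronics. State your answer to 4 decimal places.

m_2 = 1.7098

I − A =
  [   0.65    -0.15    -0.30]
  [  -0.20     0.85    -0.25]
  [  -0.05    -0.05     0.90]
Cofactors of I−A, C_ij = (−1)^(i+j)·(minor ij) (rows/columns in the sector order above):
  C_11 = (0.85)(0.90) − (-0.25)(-0.05) = 0.7525
  C_12 = −[(-0.20)(0.90) − (-0.25)(-0.05)] = 0.1925
  C_13 = (-0.20)(-0.05) − (0.85)(-0.05) = 0.0525
  C_21 = −[(-0.15)(0.90) − (-0.30)(-0.05)] = 0.1500
  C_22 = (0.65)(0.90) − (-0.30)(-0.05) = 0.5700
  C_23 = −[(0.65)(-0.05) − (-0.15)(-0.05)] = 0.0400
  C_31 = (-0.15)(-0.25) − (-0.30)(0.85) = 0.2925
  C_32 = −[(0.65)(-0.25) − (-0.30)(-0.20)] = 0.2225
  C_33 = (0.65)(0.85) − (-0.15)(-0.20) = 0.5225
det(I−A) = Σ_j (I−A)_1j·C_1j = (0.65)(0.7525) + (-0.15)(0.1925) + (-0.30)(0.0525) = 0.4445
adj(I−A) = Cᵀ =
  [ 0.7525   0.1500   0.2925]
  [ 0.1925   0.5700   0.2225]
  [ 0.0525   0.0400   0.5225]
(I − A)⁻¹ = adj(I−A) / det(I−A) ≈
  [   1.69291     0.33746     0.65804]
  [   0.43307     1.28234     0.50056]
  [   0.11811     0.08999     1.17548]
The output multiplier for sector j is the column-j sum of the Leontief inverse (I − A)⁻¹ = adj(I−A) / det(I−A).
Column 2 of adj(I−A): (0.1500, 0.5700, 0.0400); det(I−A) = 0.4445.
m_2 = (0.1500 + 0.5700 + 0.0400) / 0.4445 = 0.76 / 0.4445 ≈ 1.7098.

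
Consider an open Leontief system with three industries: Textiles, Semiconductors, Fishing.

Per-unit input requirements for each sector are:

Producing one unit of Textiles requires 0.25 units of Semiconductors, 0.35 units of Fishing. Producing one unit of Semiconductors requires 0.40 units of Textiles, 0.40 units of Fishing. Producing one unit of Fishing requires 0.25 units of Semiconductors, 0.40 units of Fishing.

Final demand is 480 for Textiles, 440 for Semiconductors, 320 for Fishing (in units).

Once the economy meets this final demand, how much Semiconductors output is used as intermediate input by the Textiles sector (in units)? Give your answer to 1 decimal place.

I − A =
  [   1.00    -0.40     0.00]
  [  -0.25     1.00    -0.25]
  [  -0.35    -0.40     0.60]
Cofactors of I−A, C_ij = (−1)^(i+j)·(minor ij) (rows/columns in the sector order above):
  C_11 = (1.00)(0.60) − (-0.25)(-0.40) = 0.5000
  C_12 = −[(-0.25)(0.60) − (-0.25)(-0.35)] = 0.2375
  C_13 = (-0.25)(-0.40) − (1.00)(-0.35) = 0.4500
  C_21 = −[(-0.40)(0.60) − (0.00)(-0.40)] = 0.2400
  C_22 = (1.00)(0.60) − (0.00)(-0.35) = 0.6000
  C_23 = −[(1.00)(-0.40) − (-0.40)(-0.35)] = 0.5400
  C_31 = (-0.40)(-0.25) − (0.00)(1.00) = 0.1000
  C_32 = −[(1.00)(-0.25) − (0.00)(-0.25)] = 0.2500
  C_33 = (1.00)(1.00) − (-0.40)(-0.25) = 0.9000
det(I−A) = Σ_j (I−A)_1j·C_1j = (1.00)(0.5000) + (-0.40)(0.2375) + (0.00)(0.4500) = 0.4050
adj(I−A) = Cᵀ =
  [ 0.5000   0.2400   0.1000]
  [ 0.2375   0.6000   0.2500]
  [ 0.4500   0.5400   0.9000]
(I − A)⁻¹ = adj(I−A) / det(I−A) ≈
  [   1.2346     0.5926     0.2469]
  [   0.5864     1.4815     0.6173]
  [   1.1111     1.3333     2.2222]
First solve x = (I − A)⁻¹ d = adj(I−A)·d / det(I−A); in particular x_T = (0.5000·480 + 0.2400·440 + 0.1000·320) / 0.4050 = 377.60 / 0.4050 ≈ 932.346.
Intermediate flow from S to T: z_ST = a_ST · x_T = 0.25 × 377.60 / 0.4050 = 94.40 / 0.4050 ≈ 233.1.

z_ST = 233.1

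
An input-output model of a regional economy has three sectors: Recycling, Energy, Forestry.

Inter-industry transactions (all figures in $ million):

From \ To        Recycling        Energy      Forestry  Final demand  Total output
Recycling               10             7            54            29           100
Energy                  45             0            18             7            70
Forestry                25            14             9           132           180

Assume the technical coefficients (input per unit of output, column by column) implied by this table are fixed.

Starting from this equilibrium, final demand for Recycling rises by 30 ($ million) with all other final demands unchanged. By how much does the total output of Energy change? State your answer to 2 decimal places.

Technical coefficients a_ij = z_ij / X_j:
  a_RR = 10/100 = 0.10, a_ER = 45/100 = 0.45, a_FR = 25/100 = 0.25
  a_RE = 7/70 = 0.10, a_EE = 0/70 = 0.00, a_FE = 14/70 = 0.20
  a_RF = 54/180 = 0.30, a_EF = 18/180 = 0.10, a_FF = 9/180 = 0.05
I − A =
  [   0.90    -0.10    -0.30]
  [  -0.45     1.00    -0.10]
  [  -0.25    -0.20     0.95]
Cofactors of I−A, C_ij = (−1)^(i+j)·(minor ij) (rows/columns in the sector order above):
  C_11 = (1.00)(0.95) − (-0.10)(-0.20) = 0.9300
  C_12 = −[(-0.45)(0.95) − (-0.10)(-0.25)] = 0.4525
  C_13 = (-0.45)(-0.20) − (1.00)(-0.25) = 0.3400
  C_21 = −[(-0.10)(0.95) − (-0.30)(-0.20)] = 0.1550
  C_22 = (0.90)(0.95) − (-0.30)(-0.25) = 0.7800
  C_23 = −[(0.90)(-0.20) − (-0.10)(-0.25)] = 0.2050
  C_31 = (-0.10)(-0.10) − (-0.30)(1.00) = 0.3100
  C_32 = −[(0.90)(-0.10) − (-0.30)(-0.45)] = 0.2250
  C_33 = (0.90)(1.00) − (-0.10)(-0.45) = 0.8550
det(I−A) = Σ_j (I−A)_1j·C_1j = (0.90)(0.9300) + (-0.10)(0.4525) + (-0.30)(0.3400) = 0.68975
adj(I−A) = Cᵀ =
  [ 0.9300   0.1550   0.3100]
  [ 0.4525   0.7800   0.2250]
  [ 0.3400   0.2050   0.8550]
(I − A)⁻¹ = adj(I−A) / det(I−A) ≈
  [   1.3483     0.2247     0.4494]
  [   0.6560     1.1308     0.3262]
  [   0.4929     0.2972     1.2396]
Δx = (I − A)⁻¹ Δd with Δd having +30 in the Recycling component and 0 elsewhere.
So Δx_E = L_ER · (+30), where L_ER = adj(I−A)_ER / det(I−A) = 0.4525 / 0.68975.
Δx_E = 0.4525 × (+30) / 0.68975 = 13.575 / 0.68975 ≈ 19.68.

Δx_E = 19.68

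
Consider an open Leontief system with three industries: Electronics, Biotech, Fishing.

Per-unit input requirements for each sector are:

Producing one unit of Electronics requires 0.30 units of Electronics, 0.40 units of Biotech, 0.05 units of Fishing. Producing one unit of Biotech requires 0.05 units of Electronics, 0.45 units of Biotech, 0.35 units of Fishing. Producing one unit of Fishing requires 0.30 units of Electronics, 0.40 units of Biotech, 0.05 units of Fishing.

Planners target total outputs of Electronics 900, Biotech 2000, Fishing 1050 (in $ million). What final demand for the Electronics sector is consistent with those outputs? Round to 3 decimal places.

I − A =
  [   0.70    -0.05    -0.30]
  [  -0.40     0.55    -0.40]
  [  -0.05    -0.35     0.95]
d = (I − A) x:
  d_1 = (+0.70)·900 + (-0.05)·2000 + (-0.30)·1050 = 215.000
  d_2 = (-0.40)·900 + (+0.55)·2000 + (-0.40)·1050 = 320.000
  d_3 = (-0.05)·900 + (-0.35)·2000 + (+0.95)·1050 = 252.500

d_1 = 215.000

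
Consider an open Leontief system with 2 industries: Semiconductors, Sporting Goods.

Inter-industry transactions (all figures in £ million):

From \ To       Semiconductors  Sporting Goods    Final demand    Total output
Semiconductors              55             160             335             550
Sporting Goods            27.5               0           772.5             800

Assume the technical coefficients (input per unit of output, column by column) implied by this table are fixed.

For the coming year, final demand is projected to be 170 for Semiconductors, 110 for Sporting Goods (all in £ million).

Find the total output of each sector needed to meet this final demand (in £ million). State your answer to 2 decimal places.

Technical coefficients a_ij = z_ij / X_j:
  a_11 = 55/550 = 0.10, a_21 = 27.5/550 = 0.05
  a_12 = 160/800 = 0.20, a_22 = 0/800 = 0.00
I − A =
  [   0.90    -0.20]
  [  -0.05     1.00]
det(I−A) = (0.90)(1.00) − (-0.20)(-0.05) = 0.8900
adj(I−A) = [[1.00, 0.20], [0.05, 0.90]]
(I − A)⁻¹ = adj(I−A) / det(I−A) ≈
  [   1.1236     0.2247]
  [   0.0562     1.0112]
x = (I − A)⁻¹ d = adj(I−A)·d / det(I−A), with det(I−A) = 0.8900:
  x_1 = (1.00·170 + 0.20·110) / 0.8900 = 192.00 / 0.8900 ≈ 215.73
  x_2 = (0.05·170 + 0.90·110) / 0.8900 = 107.50 / 0.8900 ≈ 120.79

x_1 = 215.73, x_2 = 120.79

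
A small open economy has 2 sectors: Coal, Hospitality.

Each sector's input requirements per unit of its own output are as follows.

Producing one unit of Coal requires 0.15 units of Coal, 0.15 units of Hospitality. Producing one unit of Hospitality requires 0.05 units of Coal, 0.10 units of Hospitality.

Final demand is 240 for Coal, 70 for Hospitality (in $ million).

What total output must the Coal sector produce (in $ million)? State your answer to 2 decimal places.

I − A =
  [   0.85    -0.05]
  [  -0.15     0.90]
det(I−A) = (0.85)(0.90) − (-0.05)(-0.15) = 0.7575
adj(I−A) = [[0.90, 0.05], [0.15, 0.85]]
(I − A)⁻¹ = adj(I−A) / det(I−A) ≈
  [   1.1881     0.0660]
  [   0.1980     1.1221]
x = (I − A)⁻¹ d = adj(I−A)·d / det(I−A), with det(I−A) = 0.7575:
  x_1 = (0.90·240 + 0.05·70) / 0.7575 = 219.50 / 0.7575 ≈ 289.77
  x_2 = (0.15·240 + 0.85·70) / 0.7575 = 95.50 / 0.7575 ≈ 126.07

x_1 = 289.77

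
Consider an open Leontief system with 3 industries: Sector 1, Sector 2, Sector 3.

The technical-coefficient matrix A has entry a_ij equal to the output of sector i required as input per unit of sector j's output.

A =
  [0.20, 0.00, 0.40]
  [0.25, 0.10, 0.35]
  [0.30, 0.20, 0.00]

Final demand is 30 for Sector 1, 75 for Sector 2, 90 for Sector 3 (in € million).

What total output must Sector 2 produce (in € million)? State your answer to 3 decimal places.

x_2 = 178.825

I − A =
  [   0.80     0.00    -0.40]
  [  -0.25     0.90    -0.35]
  [  -0.30    -0.20     1.00]
Cofactors of I−A, C_ij = (−1)^(i+j)·(minor ij) (rows/columns in the sector order above):
  C_11 = (0.90)(1.00) − (-0.35)(-0.20) = 0.8300
  C_12 = −[(-0.25)(1.00) − (-0.35)(-0.30)] = 0.3550
  C_13 = (-0.25)(-0.20) − (0.90)(-0.30) = 0.3200
  C_21 = −[(0.00)(1.00) − (-0.40)(-0.20)] = 0.0800
  C_22 = (0.80)(1.00) − (-0.40)(-0.30) = 0.6800
  C_23 = −[(0.80)(-0.20) − (0.00)(-0.30)] = 0.1600
  C_31 = (0.00)(-0.35) − (-0.40)(0.90) = 0.3600
  C_32 = −[(0.80)(-0.35) − (-0.40)(-0.25)] = 0.3800
  C_33 = (0.80)(0.90) − (0.00)(-0.25) = 0.7200
det(I−A) = Σ_j (I−A)_1j·C_1j = (0.80)(0.8300) + (0.00)(0.3550) + (-0.40)(0.3200) = 0.5360
adj(I−A) = Cᵀ =
  [ 0.8300   0.0800   0.3600]
  [ 0.3550   0.6800   0.3800]
  [ 0.3200   0.1600   0.7200]
(I − A)⁻¹ = adj(I−A) / det(I−A) ≈
  [   1.5485     0.1493     0.6716]
  [   0.6623     1.2687     0.7090]
  [   0.5970     0.2985     1.3433]
x = (I − A)⁻¹ d = adj(I−A)·d / det(I−A), with det(I−A) = 0.5360:
  x_1 = (0.8300·30 + 0.0800·75 + 0.3600·90) / 0.5360 = 63.30 / 0.5360 ≈ 118.097
  x_2 = (0.3550·30 + 0.6800·75 + 0.3800·90) / 0.5360 = 95.85 / 0.5360 ≈ 178.825
  x_3 = (0.3200·30 + 0.1600·75 + 0.7200·90) / 0.5360 = 86.40 / 0.5360 ≈ 161.194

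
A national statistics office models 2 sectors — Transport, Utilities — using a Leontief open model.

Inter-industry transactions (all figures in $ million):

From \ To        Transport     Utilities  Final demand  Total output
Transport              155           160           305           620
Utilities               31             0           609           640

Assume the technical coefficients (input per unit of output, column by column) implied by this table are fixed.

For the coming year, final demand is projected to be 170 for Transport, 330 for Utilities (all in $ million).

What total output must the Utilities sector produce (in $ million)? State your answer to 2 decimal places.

Technical coefficients a_ij = z_ij / X_j:
  a_TT = 155/620 = 0.25, a_UT = 31/620 = 0.05
  a_TU = 160/640 = 0.25, a_UU = 0/640 = 0.00
I − A =
  [   0.75    -0.25]
  [  -0.05     1.00]
det(I−A) = (0.75)(1.00) − (-0.25)(-0.05) = 0.7375
adj(I−A) = [[1.00, 0.25], [0.05, 0.75]]
(I − A)⁻¹ = adj(I−A) / det(I−A) ≈
  [   1.3559     0.3390]
  [   0.0678     1.0169]
x = (I − A)⁻¹ d = adj(I−A)·d / det(I−A), with det(I−A) = 0.7375:
  x_T = (1.00·170 + 0.25·330) / 0.7375 = 252.50 / 0.7375 ≈ 342.37
  x_U = (0.05·170 + 0.75·330) / 0.7375 = 256.00 / 0.7375 ≈ 347.12

x_U = 347.12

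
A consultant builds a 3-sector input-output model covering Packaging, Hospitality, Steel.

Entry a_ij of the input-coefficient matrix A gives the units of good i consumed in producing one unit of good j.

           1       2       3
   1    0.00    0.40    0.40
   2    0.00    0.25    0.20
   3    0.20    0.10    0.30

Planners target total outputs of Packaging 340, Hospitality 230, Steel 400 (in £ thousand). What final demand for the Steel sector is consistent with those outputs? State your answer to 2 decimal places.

d_3 = 189.00

I − A =
  [   1.00    -0.40    -0.40]
  [   0.00     0.75    -0.20]
  [  -0.20    -0.10     0.70]
d = (I − A) x:
  d_1 = (+1.00)·340 + (-0.40)·230 + (-0.40)·400 = 88.00
  d_2 = (+0.00)·340 + (+0.75)·230 + (-0.20)·400 = 92.50
  d_3 = (-0.20)·340 + (-0.10)·230 + (+0.70)·400 = 189.00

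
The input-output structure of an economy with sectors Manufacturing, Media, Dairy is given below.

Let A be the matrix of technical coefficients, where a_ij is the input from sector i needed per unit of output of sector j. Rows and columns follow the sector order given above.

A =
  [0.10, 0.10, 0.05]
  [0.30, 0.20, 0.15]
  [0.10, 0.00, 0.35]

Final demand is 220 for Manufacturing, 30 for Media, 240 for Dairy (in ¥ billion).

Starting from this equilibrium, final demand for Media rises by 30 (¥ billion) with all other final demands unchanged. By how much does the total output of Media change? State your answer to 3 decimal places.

Δx_2 = 39.278

I − A =
  [   0.90    -0.10    -0.05]
  [  -0.30     0.80    -0.15]
  [  -0.10     0.00     0.65]
Cofactors of I−A, C_ij = (−1)^(i+j)·(minor ij) (rows/columns in the sector order above):
  C_11 = (0.80)(0.65) − (-0.15)(0.00) = 0.5200
  C_12 = −[(-0.30)(0.65) − (-0.15)(-0.10)] = 0.2100
  C_13 = (-0.30)(0.00) − (0.80)(-0.10) = 0.0800
  C_21 = −[(-0.10)(0.65) − (-0.05)(0.00)] = 0.0650
  C_22 = (0.90)(0.65) − (-0.05)(-0.10) = 0.5800
  C_23 = −[(0.90)(0.00) − (-0.10)(-0.10)] = 0.0100
  C_31 = (-0.10)(-0.15) − (-0.05)(0.80) = 0.0550
  C_32 = −[(0.90)(-0.15) − (-0.05)(-0.30)] = 0.1500
  C_33 = (0.90)(0.80) − (-0.10)(-0.30) = 0.6900
det(I−A) = Σ_j (I−A)_1j·C_1j = (0.90)(0.5200) + (-0.10)(0.2100) + (-0.05)(0.0800) = 0.4430
adj(I−A) = Cᵀ =
  [ 0.5200   0.0650   0.0550]
  [ 0.2100   0.5800   0.1500]
  [ 0.0800   0.0100   0.6900]
(I − A)⁻¹ = adj(I−A) / det(I−A) ≈
  [   1.1738     0.1467     0.1242]
  [   0.4740     1.3093     0.3386]
  [   0.1806     0.0226     1.5576]
Δx = (I − A)⁻¹ Δd with Δd having +30 in the Media component and 0 elsewhere.
So Δx_2 = L_22 · (+30), where L_22 = adj(I−A)_22 / det(I−A) = 0.5800 / 0.4430.
Δx_2 = 0.5800 × (+30) / 0.4430 = 17.40 / 0.4430 ≈ 39.278.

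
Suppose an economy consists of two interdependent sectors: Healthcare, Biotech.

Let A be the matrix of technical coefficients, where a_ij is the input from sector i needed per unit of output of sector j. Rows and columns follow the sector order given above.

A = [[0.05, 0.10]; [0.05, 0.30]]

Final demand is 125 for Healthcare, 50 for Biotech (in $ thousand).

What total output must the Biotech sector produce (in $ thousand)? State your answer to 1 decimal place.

x_B = 81.4

I − A =
  [   0.95    -0.10]
  [  -0.05     0.70]
det(I−A) = (0.95)(0.70) − (-0.10)(-0.05) = 0.6600
adj(I−A) = [[0.70, 0.10], [0.05, 0.95]]
(I − A)⁻¹ = adj(I−A) / det(I−A) ≈
  [   1.0606     0.1515]
  [   0.0758     1.4394]
x = (I − A)⁻¹ d = adj(I−A)·d / det(I−A), with det(I−A) = 0.6600:
  x_H = (0.70·125 + 0.10·50) / 0.6600 = 92.50 / 0.6600 ≈ 140.2
  x_B = (0.05·125 + 0.95·50) / 0.6600 = 53.75 / 0.6600 ≈ 81.4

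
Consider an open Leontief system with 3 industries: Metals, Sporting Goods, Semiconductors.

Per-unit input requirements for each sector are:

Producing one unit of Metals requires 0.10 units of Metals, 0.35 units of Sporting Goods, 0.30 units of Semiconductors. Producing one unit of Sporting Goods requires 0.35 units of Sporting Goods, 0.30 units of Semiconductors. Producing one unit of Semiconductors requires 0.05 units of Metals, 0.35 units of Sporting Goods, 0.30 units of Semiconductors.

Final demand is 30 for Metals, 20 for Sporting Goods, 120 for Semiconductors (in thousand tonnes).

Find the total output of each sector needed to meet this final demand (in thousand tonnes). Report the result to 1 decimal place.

x_1 = 49.0, x_2 = 209.0, x_3 = 282.0

I − A =
  [   0.90     0.00    -0.05]
  [  -0.35     0.65    -0.35]
  [  -0.30    -0.30     0.70]
Cofactors of I−A, C_ij = (−1)^(i+j)·(minor ij) (rows/columns in the sector order above):
  C_11 = (0.65)(0.70) − (-0.35)(-0.30) = 0.3500
  C_12 = −[(-0.35)(0.70) − (-0.35)(-0.30)] = 0.3500
  C_13 = (-0.35)(-0.30) − (0.65)(-0.30) = 0.3000
  C_21 = −[(0.00)(0.70) − (-0.05)(-0.30)] = 0.0150
  C_22 = (0.90)(0.70) − (-0.05)(-0.30) = 0.6150
  C_23 = −[(0.90)(-0.30) − (0.00)(-0.30)] = 0.2700
  C_31 = (0.00)(-0.35) − (-0.05)(0.65) = 0.0325
  C_32 = −[(0.90)(-0.35) − (-0.05)(-0.35)] = 0.3325
  C_33 = (0.90)(0.65) − (0.00)(-0.35) = 0.5850
det(I−A) = Σ_j (I−A)_1j·C_1j = (0.90)(0.3500) + (0.00)(0.3500) + (-0.05)(0.3000) = 0.3000
adj(I−A) = Cᵀ =
  [ 0.3500   0.0150   0.0325]
  [ 0.3500   0.6150   0.3325]
  [ 0.3000   0.2700   0.5850]
(I − A)⁻¹ = adj(I−A) / det(I−A) ≈
  [   1.1667     0.0500     0.1083]
  [   1.1667     2.0500     1.1083]
  [   1.0000     0.9000     1.9500]
x = (I − A)⁻¹ d = adj(I−A)·d / det(I−A), with det(I−A) = 0.3000:
  x_1 = (0.3500·30 + 0.0150·20 + 0.0325·120) / 0.3000 = 14.70 / 0.3000 = 49.0
  x_2 = (0.3500·30 + 0.6150·20 + 0.3325·120) / 0.3000 = 62.70 / 0.3000 = 209.0
  x_3 = (0.3000·30 + 0.2700·20 + 0.5850·120) / 0.3000 = 84.60 / 0.3000 = 282.0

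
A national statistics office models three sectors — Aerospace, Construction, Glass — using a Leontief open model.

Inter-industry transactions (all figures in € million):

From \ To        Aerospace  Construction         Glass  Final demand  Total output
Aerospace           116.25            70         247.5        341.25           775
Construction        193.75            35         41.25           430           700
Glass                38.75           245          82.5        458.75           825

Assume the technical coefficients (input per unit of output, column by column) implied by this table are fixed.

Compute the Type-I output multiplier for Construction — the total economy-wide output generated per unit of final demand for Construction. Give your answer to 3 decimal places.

Technical coefficients a_ij = z_ij / X_j:
  a_AA = 116.25/775 = 0.15, a_CA = 193.75/775 = 0.25, a_GA = 38.75/775 = 0.05
  a_AC = 70/700 = 0.10, a_CC = 35/700 = 0.05, a_GC = 245/700 = 0.35
  a_AG = 247.5/825 = 0.30, a_CG = 41.25/825 = 0.05, a_GG = 82.5/825 = 0.10
I − A =
  [   0.85    -0.10    -0.30]
  [  -0.25     0.95    -0.05]
  [  -0.05    -0.35     0.90]
Cofactors of I−A, C_ij = (−1)^(i+j)·(minor ij) (rows/columns in the sector order above):
  C_11 = (0.95)(0.90) − (-0.05)(-0.35) = 0.8375
  C_12 = −[(-0.25)(0.90) − (-0.05)(-0.05)] = 0.2275
  C_13 = (-0.25)(-0.35) − (0.95)(-0.05) = 0.1350
  C_21 = −[(-0.10)(0.90) − (-0.30)(-0.35)] = 0.1950
  C_22 = (0.85)(0.90) − (-0.30)(-0.05) = 0.7500
  C_23 = −[(0.85)(-0.35) − (-0.10)(-0.05)] = 0.3025
  C_31 = (-0.10)(-0.05) − (-0.30)(0.95) = 0.2900
  C_32 = −[(0.85)(-0.05) − (-0.30)(-0.25)] = 0.1175
  C_33 = (0.85)(0.95) − (-0.10)(-0.25) = 0.7825
det(I−A) = Σ_j (I−A)_1j·C_1j = (0.85)(0.8375) + (-0.10)(0.2275) + (-0.30)(0.1350) = 0.648625
adj(I−A) = Cᵀ =
  [ 0.8375   0.1950   0.2900]
  [ 0.2275   0.7500   0.1175]
  [ 0.1350   0.3025   0.7825]
(I − A)⁻¹ = adj(I−A) / det(I−A) ≈
  [   1.2912     0.3006     0.4471]
  [   0.3507     1.1563     0.1812]
  [   0.2081     0.4664     1.2064]
The output multiplier for sector j is the column-j sum of the Leontief inverse (I − A)⁻¹ = adj(I−A) / det(I−A).
Column C of adj(I−A): (0.1950, 0.7500, 0.3025); det(I−A) = 0.648625.
m_C = (0.1950 + 0.7500 + 0.3025) / 0.648625 = 1.2475 / 0.648625 ≈ 1.923.

m_C = 1.923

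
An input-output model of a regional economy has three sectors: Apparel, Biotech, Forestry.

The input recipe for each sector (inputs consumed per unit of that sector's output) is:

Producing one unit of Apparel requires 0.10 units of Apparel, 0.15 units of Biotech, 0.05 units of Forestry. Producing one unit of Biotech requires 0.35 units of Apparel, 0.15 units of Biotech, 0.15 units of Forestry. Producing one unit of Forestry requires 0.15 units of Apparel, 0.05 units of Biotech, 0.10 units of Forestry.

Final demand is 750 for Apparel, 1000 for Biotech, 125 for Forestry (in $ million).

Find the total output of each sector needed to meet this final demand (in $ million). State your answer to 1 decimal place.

x_1 = 1480.7, x_2 = 1465.1, x_3 = 465.3

I − A =
  [   0.90    -0.35    -0.15]
  [  -0.15     0.85    -0.05]
  [  -0.05    -0.15     0.90]
Cofactors of I−A, C_ij = (−1)^(i+j)·(minor ij) (rows/columns in the sector order above):
  C_11 = (0.85)(0.90) − (-0.05)(-0.15) = 0.7575
  C_12 = −[(-0.15)(0.90) − (-0.05)(-0.05)] = 0.1375
  C_13 = (-0.15)(-0.15) − (0.85)(-0.05) = 0.0650
  C_21 = −[(-0.35)(0.90) − (-0.15)(-0.15)] = 0.3375
  C_22 = (0.90)(0.90) − (-0.15)(-0.05) = 0.8025
  C_23 = −[(0.90)(-0.15) − (-0.35)(-0.05)] = 0.1525
  C_31 = (-0.35)(-0.05) − (-0.15)(0.85) = 0.1450
  C_32 = −[(0.90)(-0.05) − (-0.15)(-0.15)] = 0.0675
  C_33 = (0.90)(0.85) − (-0.35)(-0.15) = 0.7125
det(I−A) = Σ_j (I−A)_1j·C_1j = (0.90)(0.7575) + (-0.35)(0.1375) + (-0.15)(0.0650) = 0.623875
adj(I−A) = Cᵀ =
  [ 0.7575   0.3375   0.1450]
  [ 0.1375   0.8025   0.0675]
  [ 0.0650   0.1525   0.7125]
(I − A)⁻¹ = adj(I−A) / det(I−A) ≈
  [   1.2142     0.5410     0.2324]
  [   0.2204     1.2863     0.1082]
  [   0.1042     0.2444     1.1421]
x = (I − A)⁻¹ d = adj(I−A)·d / det(I−A), with det(I−A) = 0.623875:
  x_1 = (0.7575·750 + 0.3375·1000 + 0.1450·125) / 0.623875 = 923.75 / 0.623875 ≈ 1480.7
  x_2 = (0.1375·750 + 0.8025·1000 + 0.0675·125) / 0.623875 = 914.0625 / 0.623875 ≈ 1465.1
  x_3 = (0.0650·750 + 0.1525·1000 + 0.7125·125) / 0.623875 = 290.3125 / 0.623875 ≈ 465.3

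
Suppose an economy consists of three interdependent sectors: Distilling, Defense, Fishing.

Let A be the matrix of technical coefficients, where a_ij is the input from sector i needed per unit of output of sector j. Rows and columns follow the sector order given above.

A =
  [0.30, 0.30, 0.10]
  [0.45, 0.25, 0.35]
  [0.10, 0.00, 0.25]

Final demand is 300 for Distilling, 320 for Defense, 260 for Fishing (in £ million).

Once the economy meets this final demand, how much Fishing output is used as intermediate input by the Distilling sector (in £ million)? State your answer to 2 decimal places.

I − A =
  [   0.70    -0.30    -0.10]
  [  -0.45     0.75    -0.35]
  [  -0.10     0.00     0.75]
Cofactors of I−A, C_ij = (−1)^(i+j)·(minor ij) (rows/columns in the sector order above):
  C_11 = (0.75)(0.75) − (-0.35)(0.00) = 0.5625
  C_12 = −[(-0.45)(0.75) − (-0.35)(-0.10)] = 0.3725
  C_13 = (-0.45)(0.00) − (0.75)(-0.10) = 0.0750
  C_21 = −[(-0.30)(0.75) − (-0.10)(0.00)] = 0.2250
  C_22 = (0.70)(0.75) − (-0.10)(-0.10) = 0.5150
  C_23 = −[(0.70)(0.00) − (-0.30)(-0.10)] = 0.0300
  C_31 = (-0.30)(-0.35) − (-0.10)(0.75) = 0.1800
  C_32 = −[(0.70)(-0.35) − (-0.10)(-0.45)] = 0.2900
  C_33 = (0.70)(0.75) − (-0.30)(-0.45) = 0.3900
det(I−A) = Σ_j (I−A)_1j·C_1j = (0.70)(0.5625) + (-0.30)(0.3725) + (-0.10)(0.0750) = 0.2745
adj(I−A) = Cᵀ =
  [ 0.5625   0.2250   0.1800]
  [ 0.3725   0.5150   0.2900]
  [ 0.0750   0.0300   0.3900]
(I − A)⁻¹ = adj(I−A) / det(I−A) ≈
  [   2.0492     0.8197     0.6557]
  [   1.3570     1.8761     1.0565]
  [   0.2732     0.1093     1.4208]
First solve x = (I − A)⁻¹ d = adj(I−A)·d / det(I−A); in particular x_1 = (0.5625·300 + 0.2250·320 + 0.1800·260) / 0.2745 = 287.55 / 0.2745 ≈ 1047.5410.
Intermediate flow from 3 to 1: z_31 = a_31 · x_1 = 0.10 × 287.55 / 0.2745 = 28.755 / 0.2745 ≈ 104.75.

z_31 = 104.75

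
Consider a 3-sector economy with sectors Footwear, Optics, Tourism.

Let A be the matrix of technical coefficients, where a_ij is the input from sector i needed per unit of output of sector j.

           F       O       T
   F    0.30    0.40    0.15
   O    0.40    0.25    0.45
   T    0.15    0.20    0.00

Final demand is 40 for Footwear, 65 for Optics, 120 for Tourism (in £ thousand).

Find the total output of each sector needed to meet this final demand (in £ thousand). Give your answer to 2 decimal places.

I − A =
  [   0.70    -0.40    -0.15]
  [  -0.40     0.75    -0.45]
  [  -0.15    -0.20     1.00]
Cofactors of I−A, C_ij = (−1)^(i+j)·(minor ij) (rows/columns in the sector order above):
  C_11 = (0.75)(1.00) − (-0.45)(-0.20) = 0.6600
  C_12 = −[(-0.40)(1.00) − (-0.45)(-0.15)] = 0.4675
  C_13 = (-0.40)(-0.20) − (0.75)(-0.15) = 0.1925
  C_21 = −[(-0.40)(1.00) − (-0.15)(-0.20)] = 0.4300
  C_22 = (0.70)(1.00) − (-0.15)(-0.15) = 0.6775
  C_23 = −[(0.70)(-0.20) − (-0.40)(-0.15)] = 0.2000
  C_31 = (-0.40)(-0.45) − (-0.15)(0.75) = 0.2925
  C_32 = −[(0.70)(-0.45) − (-0.15)(-0.40)] = 0.3750
  C_33 = (0.70)(0.75) − (-0.40)(-0.40) = 0.3650
det(I−A) = Σ_j (I−A)_1j·C_1j = (0.70)(0.6600) + (-0.40)(0.4675) + (-0.15)(0.1925) = 0.246125
adj(I−A) = Cᵀ =
  [ 0.6600   0.4300   0.2925]
  [ 0.4675   0.6775   0.3750]
  [ 0.1925   0.2000   0.3650]
(I − A)⁻¹ = adj(I−A) / det(I−A) ≈
  [   2.6816     1.7471     1.1884]
  [   1.8994     2.7527     1.5236]
  [   0.7821     0.8126     1.4830]
x = (I − A)⁻¹ d = adj(I−A)·d / det(I−A), with det(I−A) = 0.246125:
  x_F = (0.6600·40 + 0.4300·65 + 0.2925·120) / 0.246125 = 89.45 / 0.246125 ≈ 363.43
  x_O = (0.4675·40 + 0.6775·65 + 0.3750·120) / 0.246125 = 107.7375 / 0.246125 ≈ 437.73
  x_T = (0.1925·40 + 0.2000·65 + 0.3650·120) / 0.246125 = 64.50 / 0.246125 ≈ 262.06

x_F = 363.43, x_O = 437.73, x_T = 262.06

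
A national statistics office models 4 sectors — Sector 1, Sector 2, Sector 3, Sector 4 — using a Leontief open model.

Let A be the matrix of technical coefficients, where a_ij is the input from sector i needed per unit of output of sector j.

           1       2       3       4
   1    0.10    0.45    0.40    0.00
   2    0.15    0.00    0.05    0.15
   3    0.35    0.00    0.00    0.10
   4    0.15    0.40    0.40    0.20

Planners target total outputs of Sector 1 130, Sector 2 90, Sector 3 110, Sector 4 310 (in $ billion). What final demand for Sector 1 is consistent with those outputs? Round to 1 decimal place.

d_1 = 32.5

I − A =
  [   0.90    -0.45    -0.40     0.00]
  [  -0.15     1.00    -0.05    -0.15]
  [  -0.35     0.00     1.00    -0.10]
  [  -0.15    -0.40    -0.40     0.80]
d = (I − A) x:
  d_1 = (+0.90)·130 + (-0.45)·90 + (-0.40)·110 + (+0.00)·310 = 32.5
  d_2 = (-0.15)·130 + (+1.00)·90 + (-0.05)·110 + (-0.15)·310 = 18.5
  d_3 = (-0.35)·130 + (+0.00)·90 + (+1.00)·110 + (-0.10)·310 = 33.5
  d_4 = (-0.15)·130 + (-0.40)·90 + (-0.40)·110 + (+0.80)·310 = 148.5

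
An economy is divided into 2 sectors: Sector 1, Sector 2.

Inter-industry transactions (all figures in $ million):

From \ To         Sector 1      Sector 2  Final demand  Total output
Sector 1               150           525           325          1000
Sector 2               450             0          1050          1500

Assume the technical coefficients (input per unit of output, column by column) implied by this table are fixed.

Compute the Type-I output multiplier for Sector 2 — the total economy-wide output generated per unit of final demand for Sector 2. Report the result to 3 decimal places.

Technical coefficients a_ij = z_ij / X_j:
  a_11 = 150/1000 = 0.15, a_21 = 450/1000 = 0.45
  a_12 = 525/1500 = 0.35, a_22 = 0/1500 = 0.00
I − A =
  [   0.85    -0.35]
  [  -0.45     1.00]
det(I−A) = (0.85)(1.00) − (-0.35)(-0.45) = 0.6925
adj(I−A) = [[1.00, 0.35], [0.45, 0.85]]
(I − A)⁻¹ = adj(I−A) / det(I−A) ≈
  [   1.4440     0.5054]
  [   0.6498     1.2274]
The output multiplier for sector j is the column-j sum of the Leontief inverse (I − A)⁻¹ = adj(I−A) / det(I−A).
Column 2 of adj(I−A): (0.35, 0.85); det(I−A) = 0.6925.
m_2 = (0.35 + 0.85) / 0.6925 = 1.20 / 0.6925 ≈ 1.733.

m_2 = 1.733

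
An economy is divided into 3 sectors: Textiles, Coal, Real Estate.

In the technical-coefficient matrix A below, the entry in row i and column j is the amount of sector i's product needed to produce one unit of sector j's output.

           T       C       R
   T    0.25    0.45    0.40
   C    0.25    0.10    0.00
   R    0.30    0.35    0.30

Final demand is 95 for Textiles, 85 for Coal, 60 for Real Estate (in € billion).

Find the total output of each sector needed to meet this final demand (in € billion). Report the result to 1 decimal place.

I − A =
  [   0.75    -0.45    -0.40]
  [  -0.25     0.90     0.00]
  [  -0.30    -0.35     0.70]
Cofactors of I−A, C_ij = (−1)^(i+j)·(minor ij) (rows/columns in the sector order above):
  C_11 = (0.90)(0.70) − (0.00)(-0.35) = 0.6300
  C_12 = −[(-0.25)(0.70) − (0.00)(-0.30)] = 0.1750
  C_13 = (-0.25)(-0.35) − (0.90)(-0.30) = 0.3575
  C_21 = −[(-0.45)(0.70) − (-0.40)(-0.35)] = 0.4550
  C_22 = (0.75)(0.70) − (-0.40)(-0.30) = 0.4050
  C_23 = −[(0.75)(-0.35) − (-0.45)(-0.30)] = 0.3975
  C_31 = (-0.45)(0.00) − (-0.40)(0.90) = 0.3600
  C_32 = −[(0.75)(0.00) − (-0.40)(-0.25)] = 0.1000
  C_33 = (0.75)(0.90) − (-0.45)(-0.25) = 0.5625
det(I−A) = Σ_j (I−A)_1j·C_1j = (0.75)(0.6300) + (-0.45)(0.1750) + (-0.40)(0.3575) = 0.25075
adj(I−A) = Cᵀ =
  [ 0.6300   0.4550   0.3600]
  [ 0.1750   0.4050   0.1000]
  [ 0.3575   0.3975   0.5625]
(I − A)⁻¹ = adj(I−A) / det(I−A) ≈
  [   2.5125     1.8146     1.4357]
  [   0.6979     1.6152     0.3988]
  [   1.4257     1.5852     2.2433]
x = (I − A)⁻¹ d = adj(I−A)·d / det(I−A), with det(I−A) = 0.25075:
  x_T = (0.6300·95 + 0.4550·85 + 0.3600·60) / 0.25075 = 120.125 / 0.25075 ≈ 479.1
  x_C = (0.1750·95 + 0.4050·85 + 0.1000·60) / 0.25075 = 57.05 / 0.25075 ≈ 227.5
  x_R = (0.3575·95 + 0.3975·85 + 0.5625·60) / 0.25075 = 101.50 / 0.25075 ≈ 404.8

x_T = 479.1, x_C = 227.5, x_R = 404.8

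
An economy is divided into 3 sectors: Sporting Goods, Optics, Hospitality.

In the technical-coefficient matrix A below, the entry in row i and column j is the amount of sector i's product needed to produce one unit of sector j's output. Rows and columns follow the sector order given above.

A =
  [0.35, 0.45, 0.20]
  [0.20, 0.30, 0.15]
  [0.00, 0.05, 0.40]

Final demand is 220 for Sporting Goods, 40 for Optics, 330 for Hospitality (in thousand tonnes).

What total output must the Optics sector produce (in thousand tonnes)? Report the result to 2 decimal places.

I − A =
  [   0.65    -0.45    -0.20]
  [  -0.20     0.70    -0.15]
  [   0.00    -0.05     0.60]
Cofactors of I−A, C_ij = (−1)^(i+j)·(minor ij) (rows/columns in the sector order above):
  C_11 = (0.70)(0.60) − (-0.15)(-0.05) = 0.4125
  C_12 = −[(-0.20)(0.60) − (-0.15)(0.00)] = 0.1200
  C_13 = (-0.20)(-0.05) − (0.70)(0.00) = 0.0100
  C_21 = −[(-0.45)(0.60) − (-0.20)(-0.05)] = 0.2800
  C_22 = (0.65)(0.60) − (-0.20)(0.00) = 0.3900
  C_23 = −[(0.65)(-0.05) − (-0.45)(0.00)] = 0.0325
  C_31 = (-0.45)(-0.15) − (-0.20)(0.70) = 0.2075
  C_32 = −[(0.65)(-0.15) − (-0.20)(-0.20)] = 0.1375
  C_33 = (0.65)(0.70) − (-0.45)(-0.20) = 0.3650
det(I−A) = Σ_j (I−A)_1j·C_1j = (0.65)(0.4125) + (-0.45)(0.1200) + (-0.20)(0.0100) = 0.212125
adj(I−A) = Cᵀ =
  [ 0.4125   0.2800   0.2075]
  [ 0.1200   0.3900   0.1375]
  [ 0.0100   0.0325   0.3650]
(I − A)⁻¹ = adj(I−A) / det(I−A) ≈
  [   1.9446     1.3200     0.9782]
  [   0.5657     1.8385     0.6482]
  [   0.0471     0.1532     1.7207]
x = (I − A)⁻¹ d = adj(I−A)·d / det(I−A), with det(I−A) = 0.212125:
  x_S = (0.4125·220 + 0.2800·40 + 0.2075·330) / 0.212125 = 170.425 / 0.212125 ≈ 803.42
  x_O = (0.1200·220 + 0.3900·40 + 0.1375·330) / 0.212125 = 87.375 / 0.212125 ≈ 411.90
  x_H = (0.0100·220 + 0.0325·40 + 0.3650·330) / 0.212125 = 123.95 / 0.212125 ≈ 584.33

x_O = 411.90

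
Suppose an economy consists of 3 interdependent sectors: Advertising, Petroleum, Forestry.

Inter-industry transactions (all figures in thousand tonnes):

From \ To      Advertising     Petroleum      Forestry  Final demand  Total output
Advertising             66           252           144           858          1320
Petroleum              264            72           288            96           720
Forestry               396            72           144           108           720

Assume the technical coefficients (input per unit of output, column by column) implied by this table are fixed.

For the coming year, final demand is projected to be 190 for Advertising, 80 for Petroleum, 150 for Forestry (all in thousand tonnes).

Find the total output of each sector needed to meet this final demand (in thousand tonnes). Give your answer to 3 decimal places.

Technical coefficients a_ij = z_ij / X_j:
  a_11 = 66/1320 = 0.05, a_21 = 264/1320 = 0.20, a_31 = 396/1320 = 0.30
  a_12 = 252/720 = 0.35, a_22 = 72/720 = 0.10, a_32 = 72/720 = 0.10
  a_13 = 144/720 = 0.20, a_23 = 288/720 = 0.40, a_33 = 144/720 = 0.20
I − A =
  [   0.95    -0.35    -0.20]
  [  -0.20     0.90    -0.40]
  [  -0.30    -0.10     0.80]
Cofactors of I−A, C_ij = (−1)^(i+j)·(minor ij) (rows/columns in the sector order above):
  C_11 = (0.90)(0.80) − (-0.40)(-0.10) = 0.6800
  C_12 = −[(-0.20)(0.80) − (-0.40)(-0.30)] = 0.2800
  C_13 = (-0.20)(-0.10) − (0.90)(-0.30) = 0.2900
  C_21 = −[(-0.35)(0.80) − (-0.20)(-0.10)] = 0.3000
  C_22 = (0.95)(0.80) − (-0.20)(-0.30) = 0.7000
  C_23 = −[(0.95)(-0.10) − (-0.35)(-0.30)] = 0.2000
  C_31 = (-0.35)(-0.40) − (-0.20)(0.90) = 0.3200
  C_32 = −[(0.95)(-0.40) − (-0.20)(-0.20)] = 0.4200
  C_33 = (0.95)(0.90) − (-0.35)(-0.20) = 0.7850
det(I−A) = Σ_j (I−A)_1j·C_1j = (0.95)(0.6800) + (-0.35)(0.2800) + (-0.20)(0.2900) = 0.4900
adj(I−A) = Cᵀ =
  [ 0.6800   0.3000   0.3200]
  [ 0.2800   0.7000   0.4200]
  [ 0.2900   0.2000   0.7850]
(I − A)⁻¹ = adj(I−A) / det(I−A) ≈
  [   1.3878     0.6122     0.6531]
  [   0.5714     1.4286     0.8571]
  [   0.5918     0.4082     1.6020]
x = (I − A)⁻¹ d = adj(I−A)·d / det(I−A), with det(I−A) = 0.4900:
  x_1 = (0.6800·190 + 0.3000·80 + 0.3200·150) / 0.4900 = 201.20 / 0.4900 ≈ 410.612
  x_2 = (0.2800·190 + 0.7000·80 + 0.4200·150) / 0.4900 = 172.20 / 0.4900 ≈ 351.429
  x_3 = (0.2900·190 + 0.2000·80 + 0.7850·150) / 0.4900 = 188.85 / 0.4900 ≈ 385.408

x_1 = 410.612, x_2 = 351.429, x_3 = 385.408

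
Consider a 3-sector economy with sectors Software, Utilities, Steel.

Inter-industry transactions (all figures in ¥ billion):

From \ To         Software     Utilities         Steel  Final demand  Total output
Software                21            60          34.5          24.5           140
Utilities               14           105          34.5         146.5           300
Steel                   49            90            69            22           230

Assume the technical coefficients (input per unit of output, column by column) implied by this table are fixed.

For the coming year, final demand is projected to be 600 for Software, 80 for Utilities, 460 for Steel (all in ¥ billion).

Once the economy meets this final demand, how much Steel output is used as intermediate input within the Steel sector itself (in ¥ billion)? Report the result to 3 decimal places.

z_33 = 447.254

Technical coefficients a_ij = z_ij / X_j:
  a_11 = 21/140 = 0.15, a_21 = 14/140 = 0.10, a_31 = 49/140 = 0.35
  a_12 = 60/300 = 0.20, a_22 = 105/300 = 0.35, a_32 = 90/300 = 0.30
  a_13 = 34.5/230 = 0.15, a_23 = 34.5/230 = 0.15, a_33 = 69/230 = 0.30
I − A =
  [   0.85    -0.20    -0.15]
  [  -0.10     0.65    -0.15]
  [  -0.35    -0.30     0.70]
Cofactors of I−A, C_ij = (−1)^(i+j)·(minor ij) (rows/columns in the sector order above):
  C_11 = (0.65)(0.70) − (-0.15)(-0.30) = 0.4100
  C_12 = −[(-0.10)(0.70) − (-0.15)(-0.35)] = 0.1225
  C_13 = (-0.10)(-0.30) − (0.65)(-0.35) = 0.2575
  C_21 = −[(-0.20)(0.70) − (-0.15)(-0.30)] = 0.1850
  C_22 = (0.85)(0.70) − (-0.15)(-0.35) = 0.5425
  C_23 = −[(0.85)(-0.30) − (-0.20)(-0.35)] = 0.3250
  C_31 = (-0.20)(-0.15) − (-0.15)(0.65) = 0.1275
  C_32 = −[(0.85)(-0.15) − (-0.15)(-0.10)] = 0.1425
  C_33 = (0.85)(0.65) − (-0.20)(-0.10) = 0.5325
det(I−A) = Σ_j (I−A)_1j·C_1j = (0.85)(0.4100) + (-0.20)(0.1225) + (-0.15)(0.2575) = 0.285375
adj(I−A) = Cᵀ =
  [ 0.4100   0.1850   0.1275]
  [ 0.1225   0.5425   0.1425]
  [ 0.2575   0.3250   0.5325]
(I − A)⁻¹ = adj(I−A) / det(I−A) ≈
  [   1.4367     0.6483     0.4468]
  [   0.4293     1.9010     0.4993]
  [   0.9023     1.1389     1.8660]
First solve x = (I − A)⁻¹ d = adj(I−A)·d / det(I−A); in particular x_3 = (0.2575·600 + 0.3250·80 + 0.5325·460) / 0.285375 = 425.45 / 0.285375 ≈ 1490.84538.
Intermediate flow from 3 to 3: z_33 = a_33 · x_3 = 0.30 × 425.45 / 0.285375 = 127.635 / 0.285375 ≈ 447.254.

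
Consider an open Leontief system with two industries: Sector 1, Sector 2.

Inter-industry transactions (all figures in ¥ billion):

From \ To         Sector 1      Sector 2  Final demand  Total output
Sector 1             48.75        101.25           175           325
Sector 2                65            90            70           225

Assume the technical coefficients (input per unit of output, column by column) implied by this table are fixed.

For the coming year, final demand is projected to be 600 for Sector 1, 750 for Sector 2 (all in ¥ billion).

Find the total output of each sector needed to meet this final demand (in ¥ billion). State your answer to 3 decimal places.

Technical coefficients a_ij = z_ij / X_j:
  a_11 = 48.75/325 = 0.15, a_21 = 65/325 = 0.20
  a_12 = 101.25/225 = 0.45, a_22 = 90/225 = 0.40
I − A =
  [   0.85    -0.45]
  [  -0.20     0.60]
det(I−A) = (0.85)(0.60) − (-0.45)(-0.20) = 0.4200
adj(I−A) = [[0.60, 0.45], [0.20, 0.85]]
(I − A)⁻¹ = adj(I−A) / det(I−A) ≈
  [   1.4286     1.0714]
  [   0.4762     2.0238]
x = (I − A)⁻¹ d = adj(I−A)·d / det(I−A), with det(I−A) = 0.4200:
  x_1 = (0.60·600 + 0.45·750) / 0.4200 = 697.50 / 0.4200 ≈ 1660.714
  x_2 = (0.20·600 + 0.85·750) / 0.4200 = 757.50 / 0.4200 ≈ 1803.571

x_1 = 1660.714, x_2 = 1803.571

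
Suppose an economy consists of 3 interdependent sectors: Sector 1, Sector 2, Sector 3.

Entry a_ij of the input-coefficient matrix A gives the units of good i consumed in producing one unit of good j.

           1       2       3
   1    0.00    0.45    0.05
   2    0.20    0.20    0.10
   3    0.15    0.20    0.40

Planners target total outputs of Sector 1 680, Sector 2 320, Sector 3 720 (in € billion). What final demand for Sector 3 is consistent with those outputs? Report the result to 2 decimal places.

I − A =
  [   1.00    -0.45    -0.05]
  [  -0.20     0.80    -0.10]
  [  -0.15    -0.20     0.60]
d = (I − A) x:
  d_1 = (+1.00)·680 + (-0.45)·320 + (-0.05)·720 = 500.00
  d_2 = (-0.20)·680 + (+0.80)·320 + (-0.10)·720 = 48.00
  d_3 = (-0.15)·680 + (-0.20)·320 + (+0.60)·720 = 266.00

d_3 = 266.00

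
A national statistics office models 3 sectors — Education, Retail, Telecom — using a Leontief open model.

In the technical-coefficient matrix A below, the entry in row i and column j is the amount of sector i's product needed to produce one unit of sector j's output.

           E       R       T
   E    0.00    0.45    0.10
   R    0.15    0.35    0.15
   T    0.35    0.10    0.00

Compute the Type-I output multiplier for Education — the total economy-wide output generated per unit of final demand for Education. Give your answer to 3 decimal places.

I − A =
  [   1.00    -0.45    -0.10]
  [  -0.15     0.65    -0.15]
  [  -0.35    -0.10     1.00]
Cofactors of I−A, C_ij = (−1)^(i+j)·(minor ij) (rows/columns in the sector order above):
  C_11 = (0.65)(1.00) − (-0.15)(-0.10) = 0.6350
  C_12 = −[(-0.15)(1.00) − (-0.15)(-0.35)] = 0.2025
  C_13 = (-0.15)(-0.10) − (0.65)(-0.35) = 0.2425
  C_21 = −[(-0.45)(1.00) − (-0.10)(-0.10)] = 0.4600
  C_22 = (1.00)(1.00) − (-0.10)(-0.35) = 0.9650
  C_23 = −[(1.00)(-0.10) − (-0.45)(-0.35)] = 0.2575
  C_31 = (-0.45)(-0.15) − (-0.10)(0.65) = 0.1325
  C_32 = −[(1.00)(-0.15) − (-0.10)(-0.15)] = 0.1650
  C_33 = (1.00)(0.65) − (-0.45)(-0.15) = 0.5825
det(I−A) = Σ_j (I−A)_1j·C_1j = (1.00)(0.6350) + (-0.45)(0.2025) + (-0.10)(0.2425) = 0.519625
adj(I−A) = Cᵀ =
  [ 0.6350   0.4600   0.1325]
  [ 0.2025   0.9650   0.1650]
  [ 0.2425   0.2575   0.5825]
(I − A)⁻¹ = adj(I−A) / det(I−A) ≈
  [   1.2220     0.8853     0.2550]
  [   0.3897     1.8571     0.3175]
  [   0.4667     0.4955     1.1210]
The output multiplier for sector j is the column-j sum of the Leontief inverse (I − A)⁻¹ = adj(I−A) / det(I−A).
Column E of adj(I−A): (0.6350, 0.2025, 0.2425); det(I−A) = 0.519625.
m_E = (0.6350 + 0.2025 + 0.2425) / 0.519625 = 1.08 / 0.519625 ≈ 2.078.

m_E = 2.078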